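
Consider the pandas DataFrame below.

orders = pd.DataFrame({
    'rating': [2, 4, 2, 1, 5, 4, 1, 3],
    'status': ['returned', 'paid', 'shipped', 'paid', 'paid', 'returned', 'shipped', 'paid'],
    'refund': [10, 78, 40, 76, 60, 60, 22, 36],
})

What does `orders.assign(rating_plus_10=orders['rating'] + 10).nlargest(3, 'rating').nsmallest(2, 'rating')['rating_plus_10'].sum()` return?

28

add column rating_plus_10 = orders['rating'] + 10:
   rating    status  refund  rating_plus_10
0       2  returned      10              12
1       4      paid      78              14
2       2   shipped      40              12
3       1      paid      76              11
4       5      paid      60              15
5       4  returned      60              14
6       1   shipped      22              11
7       3      paid      36              13
take 3 rows with largest rating:
   rating    status  refund  rating_plus_10
4       5      paid      60              15
1       4      paid      78              14
5       4  returned      60              14
take 2 rows with smallest rating:
   rating    status  refund  rating_plus_10
1       4      paid      78              14
5       4  returned      60              14
sum of column 'rating_plus_10' → 28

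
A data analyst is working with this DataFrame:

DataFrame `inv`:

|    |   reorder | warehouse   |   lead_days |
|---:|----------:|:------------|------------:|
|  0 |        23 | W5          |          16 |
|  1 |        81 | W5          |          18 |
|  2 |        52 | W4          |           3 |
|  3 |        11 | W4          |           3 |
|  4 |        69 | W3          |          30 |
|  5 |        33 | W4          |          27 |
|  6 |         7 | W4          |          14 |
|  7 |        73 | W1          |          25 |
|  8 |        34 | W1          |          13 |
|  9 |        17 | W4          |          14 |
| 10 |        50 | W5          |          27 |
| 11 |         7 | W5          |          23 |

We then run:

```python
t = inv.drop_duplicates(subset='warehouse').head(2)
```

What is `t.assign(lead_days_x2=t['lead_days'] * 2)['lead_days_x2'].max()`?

drop duplicate warehouse (keep=first):
   reorder warehouse  lead_days
0       23        W5         16
2       52        W4          3
4       69        W3         30
7       73        W1         25
take first 2 rows:
   reorder warehouse  lead_days
0       23        W5         16
2       52        W4          3
add column lead_days_x2 = t['lead_days'] * 2:
   reorder warehouse  lead_days  lead_days_x2
0       23        W5         16            32
2       52        W4          3             6

32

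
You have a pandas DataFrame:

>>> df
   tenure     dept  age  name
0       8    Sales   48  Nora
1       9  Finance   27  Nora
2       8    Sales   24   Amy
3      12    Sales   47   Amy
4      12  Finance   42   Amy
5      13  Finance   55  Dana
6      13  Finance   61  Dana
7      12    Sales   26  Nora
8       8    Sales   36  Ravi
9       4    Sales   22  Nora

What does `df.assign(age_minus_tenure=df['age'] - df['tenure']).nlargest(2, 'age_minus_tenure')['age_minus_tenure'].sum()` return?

90

add column age_minus_tenure = df['age'] - df['tenure']:
   tenure     dept  age  name  age_minus_tenure
0       8    Sales   48  Nora                40
1       9  Finance   27  Nora                18
2       8    Sales   24   Amy                16
3      12    Sales   47   Amy                35
4      12  Finance   42   Amy                30
5      13  Finance   55  Dana                42
6      13  Finance   61  Dana                48
7      12    Sales   26  Nora                14
8       8    Sales   36  Ravi                28
9       4    Sales   22  Nora                18
take 2 rows with largest age_minus_tenure:
   tenure     dept  age  name  age_minus_tenure
6      13  Finance   61  Dana                48
5      13  Finance   55  Dana                42
So sum() = 90.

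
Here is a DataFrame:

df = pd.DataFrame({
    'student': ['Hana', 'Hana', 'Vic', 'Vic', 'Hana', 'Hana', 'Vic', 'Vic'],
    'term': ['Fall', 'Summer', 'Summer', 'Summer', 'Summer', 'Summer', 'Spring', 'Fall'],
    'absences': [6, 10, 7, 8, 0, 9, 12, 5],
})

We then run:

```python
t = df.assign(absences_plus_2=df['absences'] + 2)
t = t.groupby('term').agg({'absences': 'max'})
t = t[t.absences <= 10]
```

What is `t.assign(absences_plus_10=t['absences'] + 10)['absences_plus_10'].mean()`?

add column absences_plus_2 = df['absences'] + 2:
  student    term  absences  absences_plus_2
0    Hana    Fall         6                8
1    Hana  Summer        10               12
2     Vic  Summer         7                9
3     Vic  Summer         8               10
4    Hana  Summer         0                2
5    Hana  Summer         9               11
6     Vic  Spring        12               14
7     Vic    Fall         5                7
group by term, max of absences:
        absences
term            
Fall           6
Spring        12
Summer        10
filter rows where absences <= 10:
        absences
term            
Fall           6
Summer        10
add column absences_plus_10 = t['absences'] + 10:
        absences  absences_plus_10
term                              
Fall           6                16
Summer        10                20
mean of column 'absences_plus_10' → 18.0

18.0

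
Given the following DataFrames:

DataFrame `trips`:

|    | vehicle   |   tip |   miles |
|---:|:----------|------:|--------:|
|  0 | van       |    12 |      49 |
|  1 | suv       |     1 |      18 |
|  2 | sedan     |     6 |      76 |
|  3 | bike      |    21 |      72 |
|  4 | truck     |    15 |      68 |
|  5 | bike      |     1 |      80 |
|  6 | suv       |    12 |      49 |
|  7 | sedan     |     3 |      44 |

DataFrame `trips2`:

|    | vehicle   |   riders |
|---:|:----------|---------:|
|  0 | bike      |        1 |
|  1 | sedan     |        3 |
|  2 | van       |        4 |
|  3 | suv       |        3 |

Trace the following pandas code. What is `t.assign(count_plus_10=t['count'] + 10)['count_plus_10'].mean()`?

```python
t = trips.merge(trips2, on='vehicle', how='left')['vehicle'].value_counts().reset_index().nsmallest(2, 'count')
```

merge on 'vehicle' (how='left') → 8 rows:
  vehicle  tip  miles  riders
0     van   12     49     4.0
1     suv    1     18     3.0
2   sedan    6     76     3.0
3    bike   21     72     1.0
4   truck   15     68     NaN
5    bike    1     80     1.0
6     suv   12     49     3.0
7   sedan    3     44     3.0
value_counts of vehicle:
vehicle
suv      2
sedan    2
bike     2
van      1
truck    1
Name: count, dtype: int64
reset_index():
  vehicle  count
0     suv      2
1   sedan      2
2    bike      2
3     van      1
4   truck      1
take 2 rows with smallest count:
  vehicle  count
3     van      1
4   truck      1
add column count_plus_10 = t['count'] + 10:
  vehicle  count  count_plus_10
3     van      1             11
4   truck      1             11

11.0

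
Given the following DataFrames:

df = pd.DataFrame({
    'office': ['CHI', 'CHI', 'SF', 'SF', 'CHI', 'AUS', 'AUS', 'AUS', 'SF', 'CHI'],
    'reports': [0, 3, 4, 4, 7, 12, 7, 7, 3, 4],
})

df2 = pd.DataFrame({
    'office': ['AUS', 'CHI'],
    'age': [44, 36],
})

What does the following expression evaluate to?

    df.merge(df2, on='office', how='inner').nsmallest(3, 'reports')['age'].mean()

merge on 'office' (how='inner') → 7 rows:
  office  reports  age
0    CHI        0   36
1    CHI        3   36
2    CHI        7   36
3    AUS       12   44
4    AUS        7   44
5    AUS        7   44
6    CHI        4   36
take 3 rows with smallest reports:
  office  reports  age
0    CHI        0   36
1    CHI        3   36
6    CHI        4   36

36.0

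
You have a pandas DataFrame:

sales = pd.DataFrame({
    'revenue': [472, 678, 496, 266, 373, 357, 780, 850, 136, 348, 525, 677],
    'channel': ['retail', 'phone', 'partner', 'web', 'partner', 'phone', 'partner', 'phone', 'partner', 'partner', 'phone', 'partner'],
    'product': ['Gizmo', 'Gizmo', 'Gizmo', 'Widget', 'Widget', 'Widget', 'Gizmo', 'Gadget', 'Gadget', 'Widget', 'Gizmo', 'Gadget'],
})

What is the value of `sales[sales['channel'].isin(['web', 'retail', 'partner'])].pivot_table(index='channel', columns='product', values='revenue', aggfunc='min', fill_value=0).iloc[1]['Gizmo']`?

472

filter rows where channel in ['web', 'retail', 'partner']:
    revenue  channel product
0       472   retail   Gizmo
2       496  partner   Gizmo
3       266      web  Widget
4       373  partner  Widget
6       780  partner   Gizmo
8       136  partner  Gadget
9       348  partner  Widget
11      677  partner  Gadget
pivot: rows=channel, cols=product, min(revenue):
product  Gadget  Gizmo  Widget
channel                       
partner     136    496     348
retail        0    472       0
web           0      0     266
Finally, value at position 1, column 'Gizmo' = 472.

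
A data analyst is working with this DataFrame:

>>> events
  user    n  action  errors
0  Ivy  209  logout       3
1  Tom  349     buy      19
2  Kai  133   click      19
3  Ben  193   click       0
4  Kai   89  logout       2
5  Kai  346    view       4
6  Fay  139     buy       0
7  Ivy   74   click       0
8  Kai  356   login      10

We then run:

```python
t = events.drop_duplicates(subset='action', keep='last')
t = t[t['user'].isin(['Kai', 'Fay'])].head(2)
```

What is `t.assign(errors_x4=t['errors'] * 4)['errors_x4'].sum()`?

24

drop duplicate action (keep=last):
  user    n  action  errors
4  Kai   89  logout       2
5  Kai  346    view       4
6  Fay  139     buy       0
7  Ivy   74   click       0
8  Kai  356   login      10
filter rows where user in ['Kai', 'Fay']:
  user    n  action  errors
4  Kai   89  logout       2
5  Kai  346    view       4
6  Fay  139     buy       0
8  Kai  356   login      10
take first 2 rows:
  user    n  action  errors
4  Kai   89  logout       2
5  Kai  346    view       4
add column errors_x4 = t['errors'] * 4:
  user    n  action  errors  errors_x4
4  Kai   89  logout       2          8
5  Kai  346    view       4         16
Taking the sum of column 'errors_x4' gives 24.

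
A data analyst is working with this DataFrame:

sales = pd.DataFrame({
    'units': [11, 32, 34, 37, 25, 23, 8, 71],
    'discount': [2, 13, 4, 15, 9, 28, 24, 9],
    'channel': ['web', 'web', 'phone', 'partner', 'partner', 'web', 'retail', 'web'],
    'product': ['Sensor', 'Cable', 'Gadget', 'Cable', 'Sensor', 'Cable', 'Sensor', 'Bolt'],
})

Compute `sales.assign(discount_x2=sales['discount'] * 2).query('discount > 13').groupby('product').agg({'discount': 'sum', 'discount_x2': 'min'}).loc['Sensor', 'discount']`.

add column discount_x2 = sales['discount'] * 2:
   units  discount  channel product  discount_x2
0     11         2      web  Sensor            4
1     32        13      web   Cable           26
2     34         4    phone  Gadget            8
3     37        15  partner   Cable           30
4     25         9  partner  Sensor           18
5     23        28      web   Cable           56
6      8        24   retail  Sensor           48
7     71         9      web    Bolt           18
filter rows where discount > 13:
   units  discount  channel product  discount_x2
3     37        15  partner   Cable           30
5     23        28      web   Cable           56
6      8        24   retail  Sensor           48
group by product: sum(discount), min(discount_x2):
         discount  discount_x2
product                       
Cable          43           30
Sensor         24           48
Then the value at row 'Sensor', column 'discount': 24

24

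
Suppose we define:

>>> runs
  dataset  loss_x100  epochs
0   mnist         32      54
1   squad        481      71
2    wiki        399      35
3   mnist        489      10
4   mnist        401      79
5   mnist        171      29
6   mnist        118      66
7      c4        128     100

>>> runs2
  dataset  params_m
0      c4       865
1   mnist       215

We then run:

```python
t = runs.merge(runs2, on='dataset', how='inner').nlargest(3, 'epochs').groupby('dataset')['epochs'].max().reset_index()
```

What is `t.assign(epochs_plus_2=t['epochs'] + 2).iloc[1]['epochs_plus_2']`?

81

merge on 'dataset' (how='inner') → 6 rows:
  dataset  loss_x100  epochs  params_m
0   mnist         32      54       215
1   mnist        489      10       215
2   mnist        401      79       215
3   mnist        171      29       215
4   mnist        118      66       215
5      c4        128     100       865
take 3 rows with largest epochs:
  dataset  loss_x100  epochs  params_m
5      c4        128     100       865
2   mnist        401      79       215
4   mnist        118      66       215
group by dataset, max of epochs:
dataset
c4       100
mnist     79
Name: epochs, dtype: int64
reset_index():
  dataset  epochs
0      c4     100
1   mnist      79
add column epochs_plus_2 = t['epochs'] + 2:
  dataset  epochs  epochs_plus_2
0      c4     100            102
1   mnist      79             81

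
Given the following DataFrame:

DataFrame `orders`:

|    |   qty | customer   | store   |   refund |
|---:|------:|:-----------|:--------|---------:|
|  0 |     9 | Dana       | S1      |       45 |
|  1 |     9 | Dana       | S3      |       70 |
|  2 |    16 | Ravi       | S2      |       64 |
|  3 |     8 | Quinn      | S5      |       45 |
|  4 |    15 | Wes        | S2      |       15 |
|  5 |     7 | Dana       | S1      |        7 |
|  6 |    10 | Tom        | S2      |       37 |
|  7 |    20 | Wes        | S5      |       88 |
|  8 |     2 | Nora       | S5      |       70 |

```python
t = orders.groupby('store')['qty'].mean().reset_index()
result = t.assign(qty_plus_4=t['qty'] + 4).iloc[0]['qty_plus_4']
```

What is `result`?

group by store, mean of qty:
store
S1     8.000000
S2    13.666667
S3     9.000000
S5    10.000000
Name: qty, dtype: float64
reset_index():
  store        qty
0    S1   8.000000
1    S2  13.666667
2    S3   9.000000
3    S5  10.000000
add column qty_plus_4 = t['qty'] + 4:
  store        qty  qty_plus_4
0    S1   8.000000   12.000000
1    S2  13.666667   17.666667
2    S3   9.000000   13.000000
3    S5  10.000000   14.000000
Finally, value at position 0, column 'qty_plus_4' = 12.0.

12.0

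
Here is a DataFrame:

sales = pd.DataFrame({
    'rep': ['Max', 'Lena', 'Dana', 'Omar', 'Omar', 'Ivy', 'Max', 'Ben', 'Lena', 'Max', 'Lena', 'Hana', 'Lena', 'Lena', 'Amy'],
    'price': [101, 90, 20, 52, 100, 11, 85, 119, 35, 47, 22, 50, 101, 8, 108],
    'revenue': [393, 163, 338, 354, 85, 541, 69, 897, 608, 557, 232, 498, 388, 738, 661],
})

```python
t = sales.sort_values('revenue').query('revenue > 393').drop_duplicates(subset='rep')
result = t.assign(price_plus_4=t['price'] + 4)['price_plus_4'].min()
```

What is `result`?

15

sort by revenue:
     rep  price  revenue
6    Max     85       69
4   Omar    100       85
1   Lena     90      163
10  Lena     22      232
2   Dana     20      338
3   Omar     52      354
12  Lena    101      388
0    Max    101      393
11  Hana     50      498
5    Ivy     11      541
9    Max     47      557
8   Lena     35      608
14   Amy    108      661
13  Lena      8      738
7    Ben    119      897
filter rows where revenue > 393:
     rep  price  revenue
11  Hana     50      498
5    Ivy     11      541
9    Max     47      557
8   Lena     35      608
14   Amy    108      661
13  Lena      8      738
7    Ben    119      897
drop duplicate rep (keep=first):
     rep  price  revenue
11  Hana     50      498
5    Ivy     11      541
9    Max     47      557
8   Lena     35      608
14   Amy    108      661
7    Ben    119      897
add column price_plus_4 = t['price'] + 4:
     rep  price  revenue  price_plus_4
11  Hana     50      498            54
5    Ivy     11      541            15
9    Max     47      557            51
8   Lena     35      608            39
14   Amy    108      661           112
7    Ben    119      897           123
Taking the min of column 'price_plus_4' gives 15.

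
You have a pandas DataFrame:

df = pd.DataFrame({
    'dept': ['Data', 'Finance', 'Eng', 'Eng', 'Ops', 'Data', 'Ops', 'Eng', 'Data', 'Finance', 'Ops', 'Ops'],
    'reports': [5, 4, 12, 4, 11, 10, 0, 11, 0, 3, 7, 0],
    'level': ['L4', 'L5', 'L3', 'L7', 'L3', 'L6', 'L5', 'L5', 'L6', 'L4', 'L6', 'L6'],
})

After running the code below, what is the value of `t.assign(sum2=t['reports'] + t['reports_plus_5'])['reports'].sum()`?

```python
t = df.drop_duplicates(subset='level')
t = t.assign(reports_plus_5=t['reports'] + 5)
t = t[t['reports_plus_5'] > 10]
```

drop duplicate level (keep=first):
      dept  reports level
0     Data        5    L4
1  Finance        4    L5
2      Eng       12    L3
3      Eng        4    L7
5     Data       10    L6
add column reports_plus_5 = t['reports'] + 5:
      dept  reports level  reports_plus_5
0     Data        5    L4              10
1  Finance        4    L5               9
2      Eng       12    L3              17
3      Eng        4    L7               9
5     Data       10    L6              15
filter rows where reports_plus_5 > 10:
   dept  reports level  reports_plus_5
2   Eng       12    L3              17
5  Data       10    L6              15
add column sum2 = t['reports'] + t['reports_plus_5']:
   dept  reports level  reports_plus_5  sum2
2   Eng       12    L3              17    29
5  Data       10    L6              15    25
Hence 22.

22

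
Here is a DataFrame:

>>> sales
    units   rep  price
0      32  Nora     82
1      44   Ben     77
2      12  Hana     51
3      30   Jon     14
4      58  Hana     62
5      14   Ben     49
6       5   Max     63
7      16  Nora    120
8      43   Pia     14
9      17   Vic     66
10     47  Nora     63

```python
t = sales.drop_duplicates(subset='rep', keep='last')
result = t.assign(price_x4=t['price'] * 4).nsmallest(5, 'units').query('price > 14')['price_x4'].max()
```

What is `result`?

drop duplicate rep (keep=last):
    units   rep  price
3      30   Jon     14
4      58  Hana     62
5      14   Ben     49
6       5   Max     63
8      43   Pia     14
9      17   Vic     66
10     47  Nora     63
add column price_x4 = t['price'] * 4:
    units   rep  price  price_x4
3      30   Jon     14        56
4      58  Hana     62       248
5      14   Ben     49       196
6       5   Max     63       252
8      43   Pia     14        56
9      17   Vic     66       264
10     47  Nora     63       252
take 5 rows with smallest units:
   units  rep  price  price_x4
6      5  Max     63       252
5     14  Ben     49       196
9     17  Vic     66       264
3     30  Jon     14        56
8     43  Pia     14        56
filter rows where price > 14:
   units  rep  price  price_x4
6      5  Max     63       252
5     14  Ben     49       196
9     17  Vic     66       264

264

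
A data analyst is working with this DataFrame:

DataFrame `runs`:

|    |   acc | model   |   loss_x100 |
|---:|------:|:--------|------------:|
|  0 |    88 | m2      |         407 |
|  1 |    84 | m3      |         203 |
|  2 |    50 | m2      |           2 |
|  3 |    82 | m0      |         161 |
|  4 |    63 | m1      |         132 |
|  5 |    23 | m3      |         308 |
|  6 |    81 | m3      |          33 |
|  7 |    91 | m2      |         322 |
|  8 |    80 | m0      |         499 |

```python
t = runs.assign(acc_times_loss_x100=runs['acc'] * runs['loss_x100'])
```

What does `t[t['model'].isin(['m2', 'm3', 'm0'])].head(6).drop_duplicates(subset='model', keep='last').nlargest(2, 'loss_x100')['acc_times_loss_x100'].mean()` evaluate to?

add column acc_times_loss_x100 = runs['acc'] * runs['loss_x100']:
   acc model  loss_x100  acc_times_loss_x100
0   88    m2        407                35816
1   84    m3        203                17052
2   50    m2          2                  100
3   82    m0        161                13202
4   63    m1        132                 8316
5   23    m3        308                 7084
6   81    m3         33                 2673
7   91    m2        322                29302
8   80    m0        499                39920
filter rows where model in ['m2', 'm3', 'm0']:
   acc model  loss_x100  acc_times_loss_x100
0   88    m2        407                35816
1   84    m3        203                17052
2   50    m2          2                  100
3   82    m0        161                13202
5   23    m3        308                 7084
6   81    m3         33                 2673
7   91    m2        322                29302
8   80    m0        499                39920
take first 6 rows:
   acc model  loss_x100  acc_times_loss_x100
0   88    m2        407                35816
1   84    m3        203                17052
2   50    m2          2                  100
3   82    m0        161                13202
5   23    m3        308                 7084
6   81    m3         33                 2673
drop duplicate model (keep=last):
   acc model  loss_x100  acc_times_loss_x100
2   50    m2          2                  100
3   82    m0        161                13202
6   81    m3         33                 2673
take 2 rows with largest loss_x100:
   acc model  loss_x100  acc_times_loss_x100
3   82    m0        161                13202
6   81    m3         33                 2673
Finally, mean of column 'acc_times_loss_x100' = 7937.5.

7937.5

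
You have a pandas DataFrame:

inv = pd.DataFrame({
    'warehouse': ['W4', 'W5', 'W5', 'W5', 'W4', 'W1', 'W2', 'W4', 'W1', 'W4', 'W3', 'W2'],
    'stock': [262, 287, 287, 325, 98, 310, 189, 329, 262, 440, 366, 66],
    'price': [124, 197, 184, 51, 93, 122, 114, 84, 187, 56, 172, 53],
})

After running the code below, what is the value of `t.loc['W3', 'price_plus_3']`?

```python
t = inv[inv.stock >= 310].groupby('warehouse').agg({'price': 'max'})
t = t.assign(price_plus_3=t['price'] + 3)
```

filter rows where stock >= 310:
   warehouse  stock  price
3         W5    325     51
5         W1    310    122
7         W4    329     84
9         W4    440     56
10        W3    366    172
group by warehouse, max of price:
           price
warehouse       
W1           122
W3           172
W4            84
W5            51
add column price_plus_3 = t['price'] + 3:
           price  price_plus_3
warehouse                     
W1           122           125
W3           172           175
W4            84            87
W5            51            54
Taking the value at row 'W3', column 'price_plus_3' gives 175.

175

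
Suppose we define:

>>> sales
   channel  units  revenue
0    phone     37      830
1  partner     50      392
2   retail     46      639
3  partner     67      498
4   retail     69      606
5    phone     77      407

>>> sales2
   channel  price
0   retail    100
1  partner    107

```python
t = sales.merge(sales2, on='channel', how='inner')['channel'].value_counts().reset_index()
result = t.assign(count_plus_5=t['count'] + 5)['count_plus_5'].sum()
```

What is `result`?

14

merge on 'channel' (how='inner') → 4 rows:
   channel  units  revenue  price
0  partner     50      392    107
1   retail     46      639    100
2  partner     67      498    107
3   retail     69      606    100
value_counts of channel:
channel
partner    2
retail     2
Name: count, dtype: int64
reset_index():
   channel  count
0  partner      2
1   retail      2
add column count_plus_5 = t['count'] + 5:
   channel  count  count_plus_5
0  partner      2             7
1   retail      2             7
The sum of column 'count_plus_5' is 14.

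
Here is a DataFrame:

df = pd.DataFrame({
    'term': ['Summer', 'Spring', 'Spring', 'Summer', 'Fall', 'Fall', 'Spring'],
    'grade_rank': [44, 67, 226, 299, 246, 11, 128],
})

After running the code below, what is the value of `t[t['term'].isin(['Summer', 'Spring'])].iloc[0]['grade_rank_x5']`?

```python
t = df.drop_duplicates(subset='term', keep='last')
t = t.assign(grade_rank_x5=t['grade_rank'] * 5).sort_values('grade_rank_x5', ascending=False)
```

1495

drop duplicate term (keep=last):
     term  grade_rank
3  Summer         299
5    Fall          11
6  Spring         128
add column grade_rank_x5 = t['grade_rank'] * 5:
     term  grade_rank  grade_rank_x5
3  Summer         299           1495
5    Fall          11             55
6  Spring         128            640
sort by grade_rank_x5 descending:
     term  grade_rank  grade_rank_x5
3  Summer         299           1495
6  Spring         128            640
5    Fall          11             55
filter rows where term in ['Summer', 'Spring']:
     term  grade_rank  grade_rank_x5
3  Summer         299           1495
6  Spring         128            640
value at position 0, column 'grade_rank_x5' → 1495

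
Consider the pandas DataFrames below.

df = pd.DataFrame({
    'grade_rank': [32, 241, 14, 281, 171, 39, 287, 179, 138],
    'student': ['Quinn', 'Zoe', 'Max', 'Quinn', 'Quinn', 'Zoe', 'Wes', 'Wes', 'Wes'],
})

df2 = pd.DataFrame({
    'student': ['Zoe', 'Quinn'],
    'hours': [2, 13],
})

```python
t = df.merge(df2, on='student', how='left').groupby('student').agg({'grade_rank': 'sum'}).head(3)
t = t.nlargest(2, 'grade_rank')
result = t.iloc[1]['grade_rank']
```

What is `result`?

merge on 'student' (how='left') → 9 rows:
   grade_rank student  hours
0          32   Quinn   13.0
1         241     Zoe    2.0
2          14     Max    NaN
3         281   Quinn   13.0
4         171   Quinn   13.0
5          39     Zoe    2.0
6         287     Wes    NaN
7         179     Wes    NaN
8         138     Wes    NaN
group by student, sum of grade_rank:
         grade_rank
student            
Max              14
Quinn           484
Wes             604
Zoe             280
take first 3 rows:
         grade_rank
student            
Max              14
Quinn           484
Wes             604
take 2 rows with largest grade_rank:
         grade_rank
student            
Wes             604
Quinn           484
Hence 484.

484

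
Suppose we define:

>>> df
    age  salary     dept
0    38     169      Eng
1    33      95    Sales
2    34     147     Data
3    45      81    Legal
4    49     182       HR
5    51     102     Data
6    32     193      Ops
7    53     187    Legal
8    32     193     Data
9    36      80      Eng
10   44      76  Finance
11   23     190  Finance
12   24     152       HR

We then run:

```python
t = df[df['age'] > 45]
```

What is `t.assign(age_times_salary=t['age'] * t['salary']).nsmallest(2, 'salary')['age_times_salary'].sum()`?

filter rows where age > 45:
   age  salary   dept
4   49     182     HR
5   51     102   Data
7   53     187  Legal
add column age_times_salary = t['age'] * t['salary']:
   age  salary   dept  age_times_salary
4   49     182     HR              8918
5   51     102   Data              5202
7   53     187  Legal              9911
take 2 rows with smallest salary:
   age  salary  dept  age_times_salary
5   51     102  Data              5202
4   49     182    HR              8918

14120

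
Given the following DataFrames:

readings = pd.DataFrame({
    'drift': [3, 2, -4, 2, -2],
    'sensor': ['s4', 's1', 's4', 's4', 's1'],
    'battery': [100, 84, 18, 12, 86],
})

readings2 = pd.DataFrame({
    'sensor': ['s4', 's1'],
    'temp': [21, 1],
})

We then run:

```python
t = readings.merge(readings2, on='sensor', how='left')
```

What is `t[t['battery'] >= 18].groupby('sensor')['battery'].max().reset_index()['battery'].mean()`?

93.0

merge on 'sensor' (how='left') → 5 rows:
   drift sensor  battery  temp
0      3     s4      100    21
1      2     s1       84     1
2     -4     s4       18    21
3      2     s4       12    21
4     -2     s1       86     1
filter rows where battery >= 18:
   drift sensor  battery  temp
0      3     s4      100    21
1      2     s1       84     1
2     -4     s4       18    21
4     -2     s1       86     1
group by sensor, max of battery:
sensor
s1     86
s4    100
Name: battery, dtype: int64
reset_index():
  sensor  battery
0     s1       86
1     s4      100
The mean of column 'battery' is 93.0.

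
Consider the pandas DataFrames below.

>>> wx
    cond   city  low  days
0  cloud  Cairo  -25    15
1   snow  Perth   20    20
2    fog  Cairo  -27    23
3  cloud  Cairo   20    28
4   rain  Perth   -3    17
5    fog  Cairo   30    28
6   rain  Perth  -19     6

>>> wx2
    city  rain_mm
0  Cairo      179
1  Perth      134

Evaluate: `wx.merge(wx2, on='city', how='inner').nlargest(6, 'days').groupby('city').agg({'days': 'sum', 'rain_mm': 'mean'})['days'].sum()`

131

merge on 'city' (how='inner') → 7 rows:
    cond   city  low  days  rain_mm
0  cloud  Cairo  -25    15      179
1   snow  Perth   20    20      134
2    fog  Cairo  -27    23      179
3  cloud  Cairo   20    28      179
4   rain  Perth   -3    17      134
5    fog  Cairo   30    28      179
6   rain  Perth  -19     6      134
take 6 rows with largest days:
    cond   city  low  days  rain_mm
3  cloud  Cairo   20    28      179
5    fog  Cairo   30    28      179
2    fog  Cairo  -27    23      179
1   snow  Perth   20    20      134
4   rain  Perth   -3    17      134
0  cloud  Cairo  -25    15      179
group by city: sum(days), mean(rain_mm):
       days  rain_mm
city                
Cairo    94    179.0
Perth    37    134.0
Hence 131.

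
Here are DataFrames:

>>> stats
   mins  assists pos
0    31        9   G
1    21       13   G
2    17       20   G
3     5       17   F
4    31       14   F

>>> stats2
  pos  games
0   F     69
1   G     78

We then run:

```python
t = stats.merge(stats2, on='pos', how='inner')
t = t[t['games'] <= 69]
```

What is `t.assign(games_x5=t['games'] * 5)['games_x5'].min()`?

345

merge on 'pos' (how='inner') → 5 rows:
   mins  assists pos  games
0    31        9   G     78
1    21       13   G     78
2    17       20   G     78
3     5       17   F     69
4    31       14   F     69
filter rows where games <= 69:
   mins  assists pos  games
3     5       17   F     69
4    31       14   F     69
add column games_x5 = t['games'] * 5:
   mins  assists pos  games  games_x5
3     5       17   F     69       345
4    31       14   F     69       345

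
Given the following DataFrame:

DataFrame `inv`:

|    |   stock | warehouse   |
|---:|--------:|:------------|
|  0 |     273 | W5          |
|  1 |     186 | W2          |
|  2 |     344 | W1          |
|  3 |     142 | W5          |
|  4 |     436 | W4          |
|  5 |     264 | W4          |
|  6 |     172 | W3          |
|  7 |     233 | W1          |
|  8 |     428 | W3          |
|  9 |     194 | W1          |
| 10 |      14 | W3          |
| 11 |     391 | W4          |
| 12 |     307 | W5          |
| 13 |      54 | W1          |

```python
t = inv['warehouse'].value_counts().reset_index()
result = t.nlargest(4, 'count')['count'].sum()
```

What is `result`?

value_counts of warehouse:
warehouse
W1    4
W5    3
W4    3
W3    3
W2    1
Name: count, dtype: int64
reset_index():
  warehouse  count
0        W1      4
1        W5      3
2        W4      3
3        W3      3
4        W2      1
take 4 rows with largest count:
  warehouse  count
0        W1      4
1        W5      3
2        W4      3
3        W3      3

13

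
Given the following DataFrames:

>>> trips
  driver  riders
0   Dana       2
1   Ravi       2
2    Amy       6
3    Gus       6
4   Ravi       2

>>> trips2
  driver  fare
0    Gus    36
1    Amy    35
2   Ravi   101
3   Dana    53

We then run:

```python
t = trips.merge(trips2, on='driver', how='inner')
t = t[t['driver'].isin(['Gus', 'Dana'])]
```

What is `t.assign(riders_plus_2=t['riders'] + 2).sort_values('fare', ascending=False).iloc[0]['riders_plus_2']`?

merge on 'driver' (how='inner') → 5 rows:
  driver  riders  fare
0   Dana       2    53
1   Ravi       2   101
2    Amy       6    35
3    Gus       6    36
4   Ravi       2   101
filter rows where driver in ['Gus', 'Dana']:
  driver  riders  fare
0   Dana       2    53
3    Gus       6    36
add column riders_plus_2 = t['riders'] + 2:
  driver  riders  fare  riders_plus_2
0   Dana       2    53              4
3    Gus       6    36              8
sort by fare descending:
  driver  riders  fare  riders_plus_2
0   Dana       2    53              4
3    Gus       6    36              8
Taking the value at position 0, column 'riders_plus_2' gives 4.

4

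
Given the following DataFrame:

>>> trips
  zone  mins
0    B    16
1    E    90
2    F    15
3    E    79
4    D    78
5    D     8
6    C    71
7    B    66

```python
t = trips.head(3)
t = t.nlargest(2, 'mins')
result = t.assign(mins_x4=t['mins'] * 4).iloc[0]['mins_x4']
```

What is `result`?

take first 3 rows:
  zone  mins
0    B    16
1    E    90
2    F    15
take 2 rows with largest mins:
  zone  mins
1    E    90
0    B    16
add column mins_x4 = t['mins'] * 4:
  zone  mins  mins_x4
1    E    90      360
0    B    16       64
Reading off the value at position 0, column 'mins_x4', we get 360.

360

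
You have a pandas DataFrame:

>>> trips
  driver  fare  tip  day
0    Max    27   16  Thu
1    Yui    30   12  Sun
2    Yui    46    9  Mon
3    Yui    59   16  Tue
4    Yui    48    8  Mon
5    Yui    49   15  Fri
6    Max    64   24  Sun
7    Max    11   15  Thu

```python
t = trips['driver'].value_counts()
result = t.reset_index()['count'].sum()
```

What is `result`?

value_counts of driver:
driver
Yui    5
Max    3
Name: count, dtype: int64
reset_index():
  driver  count
0    Yui      5
1    Max      3

8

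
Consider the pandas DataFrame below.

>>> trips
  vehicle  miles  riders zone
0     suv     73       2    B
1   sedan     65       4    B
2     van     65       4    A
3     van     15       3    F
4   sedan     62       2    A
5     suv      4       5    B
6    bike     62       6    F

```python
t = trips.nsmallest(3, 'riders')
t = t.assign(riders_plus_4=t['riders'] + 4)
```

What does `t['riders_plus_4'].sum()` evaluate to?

take 3 rows with smallest riders:
  vehicle  miles  riders zone
0     suv     73       2    B
4   sedan     62       2    A
3     van     15       3    F
add column riders_plus_4 = t['riders'] + 4:
  vehicle  miles  riders zone  riders_plus_4
0     suv     73       2    B              6
4   sedan     62       2    A              6
3     van     15       3    F              7
The sum of column 'riders_plus_4' is 19.

19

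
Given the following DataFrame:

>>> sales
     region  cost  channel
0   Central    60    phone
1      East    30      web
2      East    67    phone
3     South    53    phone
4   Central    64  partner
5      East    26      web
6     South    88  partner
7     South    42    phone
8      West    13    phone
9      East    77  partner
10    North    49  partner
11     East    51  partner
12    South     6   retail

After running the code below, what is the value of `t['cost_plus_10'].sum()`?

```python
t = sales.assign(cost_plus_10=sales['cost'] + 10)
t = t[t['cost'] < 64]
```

420

add column cost_plus_10 = sales['cost'] + 10:
     region  cost  channel  cost_plus_10
0   Central    60    phone            70
1      East    30      web            40
2      East    67    phone            77
3     South    53    phone            63
4   Central    64  partner            74
5      East    26      web            36
6     South    88  partner            98
7     South    42    phone            52
8      West    13    phone            23
9      East    77  partner            87
10    North    49  partner            59
11     East    51  partner            61
12    South     6   retail            16
filter rows where cost < 64:
     region  cost  channel  cost_plus_10
0   Central    60    phone            70
1      East    30      web            40
3     South    53    phone            63
5      East    26      web            36
7     South    42    phone            52
8      West    13    phone            23
10    North    49  partner            59
11     East    51  partner            61
12    South     6   retail            16
Then the sum of column 'cost_plus_10': 420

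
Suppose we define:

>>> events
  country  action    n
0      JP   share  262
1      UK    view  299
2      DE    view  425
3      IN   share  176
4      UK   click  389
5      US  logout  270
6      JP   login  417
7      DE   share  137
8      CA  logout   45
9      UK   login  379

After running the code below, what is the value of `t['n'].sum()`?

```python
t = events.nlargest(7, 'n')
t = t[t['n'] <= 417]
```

take 7 rows with largest n:
  country  action    n
2      DE    view  425
6      JP   login  417
4      UK   click  389
9      UK   login  379
1      UK    view  299
5      US  logout  270
0      JP   share  262
filter rows where n <= 417:
  country  action    n
6      JP   login  417
4      UK   click  389
9      UK   login  379
1      UK    view  299
5      US  logout  270
0      JP   share  262
Then the sum of column 'n': 2016

2016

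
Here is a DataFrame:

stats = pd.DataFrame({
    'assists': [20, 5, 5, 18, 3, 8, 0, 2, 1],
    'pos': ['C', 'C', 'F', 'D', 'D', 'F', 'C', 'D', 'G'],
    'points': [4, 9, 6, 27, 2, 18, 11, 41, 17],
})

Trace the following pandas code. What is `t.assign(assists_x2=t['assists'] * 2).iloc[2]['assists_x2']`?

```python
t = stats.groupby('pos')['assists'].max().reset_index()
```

16

group by pos, max of assists:
pos
C    20
D    18
F     8
G     1
Name: assists, dtype: int64
reset_index():
  pos  assists
0   C       20
1   D       18
2   F        8
3   G        1
add column assists_x2 = t['assists'] * 2:
  pos  assists  assists_x2
0   C       20          40
1   D       18          36
2   F        8          16
3   G        1           2
value at position 2, column 'assists_x2' → 16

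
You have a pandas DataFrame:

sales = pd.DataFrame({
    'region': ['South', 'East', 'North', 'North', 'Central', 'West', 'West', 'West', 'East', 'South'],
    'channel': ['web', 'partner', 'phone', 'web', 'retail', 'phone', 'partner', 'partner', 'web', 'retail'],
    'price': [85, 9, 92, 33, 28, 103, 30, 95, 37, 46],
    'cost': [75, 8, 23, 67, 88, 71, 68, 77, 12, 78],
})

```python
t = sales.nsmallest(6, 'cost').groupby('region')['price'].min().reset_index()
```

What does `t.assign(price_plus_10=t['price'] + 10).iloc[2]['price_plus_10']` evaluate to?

take 6 rows with smallest cost:
  region  channel  price  cost
1   East  partner      9     8
8   East      web     37    12
2  North    phone     92    23
3  North      web     33    67
6   West  partner     30    68
5   West    phone    103    71
group by region, min of price:
region
East      9
North    33
West     30
Name: price, dtype: int64
reset_index():
  region  price
0   East      9
1  North     33
2   West     30
add column price_plus_10 = t['price'] + 10:
  region  price  price_plus_10
0   East      9             19
1  North     33             43
2   West     30             40
Finally, value at position 2, column 'price_plus_10' = 40.

40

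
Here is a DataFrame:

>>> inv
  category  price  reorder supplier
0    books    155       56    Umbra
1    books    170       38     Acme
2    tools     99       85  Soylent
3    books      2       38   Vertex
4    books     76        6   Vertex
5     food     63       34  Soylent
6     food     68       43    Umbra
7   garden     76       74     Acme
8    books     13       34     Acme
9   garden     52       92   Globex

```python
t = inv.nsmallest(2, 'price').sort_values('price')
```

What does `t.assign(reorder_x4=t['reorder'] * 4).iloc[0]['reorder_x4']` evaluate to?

take 2 rows with smallest price:
  category  price  reorder supplier
3    books      2       38   Vertex
8    books     13       34     Acme
sort by price:
  category  price  reorder supplier
3    books      2       38   Vertex
8    books     13       34     Acme
add column reorder_x4 = t['reorder'] * 4:
  category  price  reorder supplier  reorder_x4
3    books      2       38   Vertex         152
8    books     13       34     Acme         136

152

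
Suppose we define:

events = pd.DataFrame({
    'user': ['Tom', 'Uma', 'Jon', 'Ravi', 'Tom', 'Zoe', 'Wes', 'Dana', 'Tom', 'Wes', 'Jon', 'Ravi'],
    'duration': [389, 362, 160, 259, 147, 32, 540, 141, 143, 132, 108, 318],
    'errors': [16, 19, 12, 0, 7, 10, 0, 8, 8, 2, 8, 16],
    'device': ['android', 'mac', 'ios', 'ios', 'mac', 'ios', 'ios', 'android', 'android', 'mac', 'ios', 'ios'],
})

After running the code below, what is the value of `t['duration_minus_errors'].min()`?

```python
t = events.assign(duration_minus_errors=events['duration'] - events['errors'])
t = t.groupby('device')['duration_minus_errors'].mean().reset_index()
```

add column duration_minus_errors = events['duration'] - events['errors']:
    user  duration  errors   device  duration_minus_errors
0    Tom       389      16  android                    373
1    Uma       362      19      mac                    343
2    Jon       160      12      ios                    148
3   Ravi       259       0      ios                    259
4    Tom       147       7      mac                    140
5    Zoe        32      10      ios                     22
6    Wes       540       0      ios                    540
7   Dana       141       8  android                    133
8    Tom       143       8  android                    135
9    Wes       132       2      mac                    130
10   Jon       108       8      ios                    100
11  Ravi       318      16      ios                    302
group by device, mean of duration_minus_errors:
device
android    213.666667
ios        228.500000
mac        204.333333
Name: duration_minus_errors, dtype: float64
reset_index():
    device  duration_minus_errors
0  android             213.666667
1      ios             228.500000
2      mac             204.333333
Taking the min of column 'duration_minus_errors' gives 204.333333333.

204.333333333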